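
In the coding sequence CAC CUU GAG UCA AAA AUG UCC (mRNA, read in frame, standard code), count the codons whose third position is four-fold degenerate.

Codon 1 CAC (His): third position 2-fold.
Codon 2 CUU (Leu): third position 4-fold.
Codon 3 GAG (Glu): third position 2-fold.
Codon 4 UCA (Ser): third position 4-fold.
Codon 5 AAA (Lys): third position 2-fold.
Codon 6 AUG (Met): third position 1-fold.
Codon 7 UCC (Ser): third position 4-fold.
Four-fold degenerate third positions: 3.

3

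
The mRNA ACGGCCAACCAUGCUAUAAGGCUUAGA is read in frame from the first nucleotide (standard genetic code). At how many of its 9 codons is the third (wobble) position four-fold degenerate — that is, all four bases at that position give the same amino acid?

Codon 1 ACG (Thr): third position 4-fold.
Codon 2 GCC (Ala): third position 4-fold.
Codon 3 AAC (Asn): third position 2-fold.
Codon 4 CAU (His): third position 2-fold.
Codon 5 GCU (Ala): third position 4-fold.
Codon 6 AUA (Ile): third position 3-fold.
Codon 7 AGG (Arg): third position 2-fold.
Codon 8 CUU (Leu): third position 4-fold.
Codon 9 AGA (Arg): third position 2-fold.
Four-fold degenerate third positions: 4.

4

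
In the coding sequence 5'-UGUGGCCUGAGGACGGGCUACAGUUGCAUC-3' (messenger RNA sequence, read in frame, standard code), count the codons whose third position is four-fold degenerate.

4

Codon 1 UGU (Cys): third position 2-fold.
Codon 2 GGC (Gly): third position 4-fold.
Codon 3 CUG (Leu): third position 4-fold.
Codon 4 AGG (Arg): third position 2-fold.
Codon 5 ACG (Thr): third position 4-fold.
Codon 6 GGC (Gly): third position 4-fold.
Codon 7 UAC (Tyr): third position 2-fold.
Codon 8 AGU (Ser): third position 2-fold.
Codon 9 UGC (Cys): third position 2-fold.
Codon 10 AUC (Ile): third position 3-fold.
Four-fold degenerate third positions: 4.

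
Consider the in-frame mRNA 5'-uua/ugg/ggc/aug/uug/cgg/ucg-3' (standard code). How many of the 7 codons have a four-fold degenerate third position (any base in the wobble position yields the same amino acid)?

Codon 1 UUA (Leu): third position 2-fold.
Codon 2 UGG (Trp): third position 1-fold.
Codon 3 GGC (Gly): third position 4-fold.
Codon 4 AUG (Met): third position 1-fold.
Codon 5 UUG (Leu): third position 2-fold.
Codon 6 CGG (Arg): third position 4-fold.
Codon 7 UCG (Ser): third position 4-fold.
Four-fold degenerate third positions: 3.

3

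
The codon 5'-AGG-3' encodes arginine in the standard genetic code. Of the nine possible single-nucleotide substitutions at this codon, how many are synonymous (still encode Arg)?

2

Position 1: CGG → 1 synonymous.
Position 2: none → 0 synonymous.
Position 3: AGA → 1 synonymous.
Total: 1 + 0 + 1 = 2.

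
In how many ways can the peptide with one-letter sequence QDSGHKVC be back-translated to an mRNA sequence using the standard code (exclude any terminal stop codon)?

3072

Gln: 2 codons.
Asp: 2 codons.
Ser: 6 codons.
Gly: 4 codons.
His: 2 codons.
Lys: 2 codons.
Val: 4 codons.
Cys: 2 codons.
2 × 2 × 6 × 4 × 2 × 2 × 4 × 2 = 3072.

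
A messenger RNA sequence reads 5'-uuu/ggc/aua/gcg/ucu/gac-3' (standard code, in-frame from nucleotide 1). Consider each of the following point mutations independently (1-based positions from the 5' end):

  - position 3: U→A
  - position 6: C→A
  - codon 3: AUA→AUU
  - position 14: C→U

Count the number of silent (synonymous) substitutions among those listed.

Codon 1: UUU (Phe) → UUA (Leu) — missense.
Codon 2: GGC (Gly) → GGA (Gly) — synonymous.
Codon 3: AUA (Ile) → AUU (Ile) — synonymous.
Codon 5: UCU (Ser) → UUU (Phe) — missense.
Synonymous: 2 of 4.

2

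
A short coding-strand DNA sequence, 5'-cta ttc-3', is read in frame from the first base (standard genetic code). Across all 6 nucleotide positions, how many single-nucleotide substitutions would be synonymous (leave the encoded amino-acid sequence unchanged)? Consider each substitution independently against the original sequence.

5

Codon 1 (CTA, Leu): 4 synonymous substitutions.
Codon 2 (TTC, Phe): 1 synonymous substitution.
Total: 4 + 1 = 5.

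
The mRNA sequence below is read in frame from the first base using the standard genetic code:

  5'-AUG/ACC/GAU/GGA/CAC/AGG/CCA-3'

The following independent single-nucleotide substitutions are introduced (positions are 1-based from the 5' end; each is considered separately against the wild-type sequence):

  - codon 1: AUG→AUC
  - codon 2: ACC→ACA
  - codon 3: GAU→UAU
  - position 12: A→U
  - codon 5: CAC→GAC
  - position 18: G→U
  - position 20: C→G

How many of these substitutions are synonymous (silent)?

Codon 1: AUG (Met) → AUC (Ile) — missense.
Codon 2: ACC (Thr) → ACA (Thr) — synonymous.
Codon 3: GAU (Asp) → UAU (Tyr) — missense.
Codon 4: GGA (Gly) → GGU (Gly) — synonymous.
Codon 5: CAC (His) → GAC (Asp) — missense.
Codon 6: AGG (Arg) → AGU (Ser) — missense.
Codon 7: CCA (Pro) → CGA (Arg) — missense.
Synonymous: 2 of 7.

2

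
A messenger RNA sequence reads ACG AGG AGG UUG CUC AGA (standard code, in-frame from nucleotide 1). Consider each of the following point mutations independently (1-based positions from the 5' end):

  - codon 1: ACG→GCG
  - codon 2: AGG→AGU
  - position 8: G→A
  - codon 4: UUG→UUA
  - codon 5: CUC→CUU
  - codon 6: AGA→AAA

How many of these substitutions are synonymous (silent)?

Codon 1: ACG (Thr) → GCG (Ala) — missense.
Codon 2: AGG (Arg) → AGU (Ser) — missense.
Codon 3: AGG (Arg) → AAG (Lys) — missense.
Codon 4: UUG (Leu) → UUA (Leu) — synonymous.
Codon 5: CUC (Leu) → CUU (Leu) — synonymous.
Codon 6: AGA (Arg) → AAA (Lys) — missense.
Synonymous: 2 of 6.

2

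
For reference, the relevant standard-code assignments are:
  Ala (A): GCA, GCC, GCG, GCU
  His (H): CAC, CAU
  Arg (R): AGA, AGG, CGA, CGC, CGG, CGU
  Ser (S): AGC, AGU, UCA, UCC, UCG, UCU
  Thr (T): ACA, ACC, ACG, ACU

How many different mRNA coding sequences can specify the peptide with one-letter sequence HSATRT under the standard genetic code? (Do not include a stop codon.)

His: 2 codons.
Ser: 6 codons.
Ala: 4 codons.
Thr: 4 codons.
Arg: 6 codons.
Thr: 4 codons.
2 × 6 × 4 × 4 × 6 × 4 = 4608.

4608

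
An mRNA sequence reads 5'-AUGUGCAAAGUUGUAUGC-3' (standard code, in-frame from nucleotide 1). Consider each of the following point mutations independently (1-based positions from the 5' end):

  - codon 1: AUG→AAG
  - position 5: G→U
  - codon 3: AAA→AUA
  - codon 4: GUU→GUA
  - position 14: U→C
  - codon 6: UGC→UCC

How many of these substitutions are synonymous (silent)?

Codon 1: AUG (Met) → AAG (Lys) — missense.
Codon 2: UGC (Cys) → UUC (Phe) — missense.
Codon 3: AAA (Lys) → AUA (Ile) — missense.
Codon 4: GUU (Val) → GUA (Val) — synonymous.
Codon 5: GUA (Val) → GCA (Ala) — missense.
Codon 6: UGC (Cys) → UCC (Ser) — missense.
Synonymous: 1 of 6.

1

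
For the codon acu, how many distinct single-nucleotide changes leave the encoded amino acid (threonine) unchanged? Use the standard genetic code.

Position 1: none → 0 synonymous.
Position 2: none → 0 synonymous.
Position 3: ACC, ACA, ACG → 3 synonymous.
Total: 0 + 0 + 3 = 3.

3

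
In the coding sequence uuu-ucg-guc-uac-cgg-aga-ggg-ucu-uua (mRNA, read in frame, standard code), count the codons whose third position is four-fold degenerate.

5

Codon 1 UUU (Phe): third position 2-fold.
Codon 2 UCG (Ser): third position 4-fold.
Codon 3 GUC (Val): third position 4-fold.
Codon 4 UAC (Tyr): third position 2-fold.
Codon 5 CGG (Arg): third position 4-fold.
Codon 6 AGA (Arg): third position 2-fold.
Codon 7 GGG (Gly): third position 4-fold.
Codon 8 UCU (Ser): third position 4-fold.
Codon 9 UUA (Leu): third position 2-fold.
Four-fold degenerate third positions: 5.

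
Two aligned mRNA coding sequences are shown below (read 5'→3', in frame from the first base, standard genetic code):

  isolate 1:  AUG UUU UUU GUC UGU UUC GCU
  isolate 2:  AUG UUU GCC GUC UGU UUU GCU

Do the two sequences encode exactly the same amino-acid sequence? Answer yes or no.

Codon 1: AUG Met / AUG Met — identical.
Codon 2: UUU Phe / UUU Phe — identical.
Codon 3: UUU Phe / GCC Ala — nonsynonymous.
Codon 4: GUC Val / GUC Val — identical.
Codon 5: UGU Cys / UGU Cys — identical.
Codon 6: UUC Phe / UUU Phe — synonymous.
Codon 7: GCU Ala / GCU Ala — identical.
Nonsynonymous differences: 1 → different protein.

no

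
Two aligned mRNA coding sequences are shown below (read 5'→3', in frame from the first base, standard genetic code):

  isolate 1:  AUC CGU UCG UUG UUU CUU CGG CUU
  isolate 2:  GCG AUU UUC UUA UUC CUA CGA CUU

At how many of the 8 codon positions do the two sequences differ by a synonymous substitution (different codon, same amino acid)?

4

Codon 1: AUC Ile / GCG Ala — nonsynonymous.
Codon 2: CGU Arg / AUU Ile — nonsynonymous.
Codon 3: UCG Ser / UUC Phe — nonsynonymous.
Codon 4: UUG Leu / UUA Leu — synonymous.
Codon 5: UUU Phe / UUC Phe — synonymous.
Codon 6: CUU Leu / CUA Leu — synonymous.
Codon 7: CGG Arg / CGA Arg — synonymous.
Codon 8: CUU Leu / CUU Leu — identical.
Synonymous differences: 4.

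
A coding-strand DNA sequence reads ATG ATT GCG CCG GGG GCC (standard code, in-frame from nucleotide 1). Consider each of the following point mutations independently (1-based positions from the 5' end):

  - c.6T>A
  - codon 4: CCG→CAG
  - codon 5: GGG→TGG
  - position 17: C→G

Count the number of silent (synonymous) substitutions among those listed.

Codon 2: ATT (Ile) → ATA (Ile) — synonymous.
Codon 4: CCG (Pro) → CAG (Gln) — missense.
Codon 5: GGG (Gly) → TGG (Trp) — missense.
Codon 6: GCC (Ala) → GGC (Gly) — missense.
Synonymous: 1 of 4.

1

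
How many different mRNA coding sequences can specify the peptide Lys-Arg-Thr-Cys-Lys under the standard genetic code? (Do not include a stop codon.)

192

Lys: 2 codons.
Arg: 6 codons.
Thr: 4 codons.
Cys: 2 codons.
Lys: 2 codons.
2 × 6 × 4 × 2 × 2 = 192.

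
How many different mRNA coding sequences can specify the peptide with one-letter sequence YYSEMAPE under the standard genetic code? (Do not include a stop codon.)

1536

Tyr: 2 codons.
Tyr: 2 codons.
Ser: 6 codons.
Glu: 2 codons.
Met: 1 codon.
Ala: 4 codons.
Pro: 4 codons.
Glu: 2 codons.
2 × 2 × 6 × 2 × 1 × 4 × 4 × 2 = 1536.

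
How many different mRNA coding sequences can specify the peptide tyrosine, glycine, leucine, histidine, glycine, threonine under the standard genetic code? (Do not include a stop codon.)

Tyr: 2 codons.
Gly: 4 codons.
Leu: 6 codons.
His: 2 codons.
Gly: 4 codons.
Thr: 4 codons.
2 × 4 × 6 × 2 × 4 × 4 = 1536.

1536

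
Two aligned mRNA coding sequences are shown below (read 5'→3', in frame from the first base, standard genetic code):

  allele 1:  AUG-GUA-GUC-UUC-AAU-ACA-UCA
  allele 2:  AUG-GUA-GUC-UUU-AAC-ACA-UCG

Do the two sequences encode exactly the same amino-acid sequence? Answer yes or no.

yes

Codon 1: AUG Met / AUG Met — identical.
Codon 2: GUA Val / GUA Val — identical.
Codon 3: GUC Val / GUC Val — identical.
Codon 4: UUC Phe / UUU Phe — synonymous.
Codon 5: AAU Asn / AAC Asn — synonymous.
Codon 6: ACA Thr / ACA Thr — identical.
Codon 7: UCA Ser / UCG Ser — synonymous.
Nonsynonymous differences: 0 → same protein.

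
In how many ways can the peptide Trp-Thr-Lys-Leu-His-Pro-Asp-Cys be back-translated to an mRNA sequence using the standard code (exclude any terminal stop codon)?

1536

Trp: 1 codon.
Thr: 4 codons.
Lys: 2 codons.
Leu: 6 codons.
His: 2 codons.
Pro: 4 codons.
Asp: 2 codons.
Cys: 2 codons.
1 × 4 × 2 × 6 × 2 × 4 × 2 × 2 = 1536.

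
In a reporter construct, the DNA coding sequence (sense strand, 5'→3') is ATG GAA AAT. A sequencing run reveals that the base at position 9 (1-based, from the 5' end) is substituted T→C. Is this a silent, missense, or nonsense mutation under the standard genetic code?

silent

Position 9 falls in codon 3: AAT → Asn.
After the substitution the codon is AAC → Asn.
Both encode Asn, so the change is synonymous.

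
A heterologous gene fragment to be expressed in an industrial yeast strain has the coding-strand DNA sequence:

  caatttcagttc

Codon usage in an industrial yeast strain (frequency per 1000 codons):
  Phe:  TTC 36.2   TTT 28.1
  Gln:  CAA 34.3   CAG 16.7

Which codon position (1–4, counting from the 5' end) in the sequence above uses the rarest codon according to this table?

3

Codon 1 CAA (Gln): 34.3 per 1000.
Codon 2 TTT (Phe): 28.1 per 1000.
Codon 3 CAG (Gln): 16.7 per 1000.
Codon 4 TTC (Phe): 36.2 per 1000.
Lowest frequency is 16.7 at codon 3.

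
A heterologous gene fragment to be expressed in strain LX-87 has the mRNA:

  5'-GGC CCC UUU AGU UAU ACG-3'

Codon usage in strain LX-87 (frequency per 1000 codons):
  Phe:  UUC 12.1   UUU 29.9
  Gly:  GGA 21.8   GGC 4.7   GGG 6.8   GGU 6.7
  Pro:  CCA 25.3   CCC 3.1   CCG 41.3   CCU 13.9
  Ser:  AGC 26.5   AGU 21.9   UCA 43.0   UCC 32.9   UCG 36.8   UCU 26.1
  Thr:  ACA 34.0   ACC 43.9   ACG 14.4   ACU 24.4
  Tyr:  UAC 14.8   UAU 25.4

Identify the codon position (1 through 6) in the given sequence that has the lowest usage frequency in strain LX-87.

2

Codon 1 GGC (Gly): 4.7 per 1000.
Codon 2 CCC (Pro): 3.1 per 1000.
Codon 3 UUU (Phe): 29.9 per 1000.
Codon 4 AGU (Ser): 21.9 per 1000.
Codon 5 UAU (Tyr): 25.4 per 1000.
Codon 6 ACG (Thr): 14.4 per 1000.
Lowest frequency is 3.1 at codon 2.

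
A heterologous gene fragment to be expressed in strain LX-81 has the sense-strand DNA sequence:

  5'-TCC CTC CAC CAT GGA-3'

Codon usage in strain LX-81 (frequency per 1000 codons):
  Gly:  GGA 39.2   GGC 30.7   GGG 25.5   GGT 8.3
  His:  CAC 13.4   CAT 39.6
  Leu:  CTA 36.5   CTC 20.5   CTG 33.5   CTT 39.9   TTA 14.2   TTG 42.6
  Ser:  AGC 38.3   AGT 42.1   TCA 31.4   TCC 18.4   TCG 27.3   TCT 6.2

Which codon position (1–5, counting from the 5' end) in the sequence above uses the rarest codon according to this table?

Codon 1 TCC (Ser): 18.4 per 1000.
Codon 2 CTC (Leu): 20.5 per 1000.
Codon 3 CAC (His): 13.4 per 1000.
Codon 4 CAT (His): 39.6 per 1000.
Codon 5 GGA (Gly): 39.2 per 1000.
Lowest frequency is 13.4 at codon 3.

3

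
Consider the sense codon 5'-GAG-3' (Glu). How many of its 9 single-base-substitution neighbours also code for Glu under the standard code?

Position 1: none → 0 synonymous.
Position 2: none → 0 synonymous.
Position 3: GAA → 1 synonymous.
Total: 0 + 0 + 1 = 1.

1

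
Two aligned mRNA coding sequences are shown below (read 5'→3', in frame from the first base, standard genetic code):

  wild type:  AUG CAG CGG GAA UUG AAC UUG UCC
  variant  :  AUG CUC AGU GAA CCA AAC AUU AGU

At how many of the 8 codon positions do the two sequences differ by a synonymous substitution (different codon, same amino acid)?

Codon 1: AUG Met / AUG Met — identical.
Codon 2: CAG Gln / CUC Leu — nonsynonymous.
Codon 3: CGG Arg / AGU Ser — nonsynonymous.
Codon 4: GAA Glu / GAA Glu — identical.
Codon 5: UUG Leu / CCA Pro — nonsynonymous.
Codon 6: AAC Asn / AAC Asn — identical.
Codon 7: UUG Leu / AUU Ile — nonsynonymous.
Codon 8: UCC Ser / AGU Ser — synonymous.
Synonymous differences: 1.

1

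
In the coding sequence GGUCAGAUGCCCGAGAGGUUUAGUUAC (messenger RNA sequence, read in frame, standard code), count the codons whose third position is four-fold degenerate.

Codon 1 GGU (Gly): third position 4-fold.
Codon 2 CAG (Gln): third position 2-fold.
Codon 3 AUG (Met): third position 1-fold.
Codon 4 CCC (Pro): third position 4-fold.
Codon 5 GAG (Glu): third position 2-fold.
Codon 6 AGG (Arg): third position 2-fold.
Codon 7 UUU (Phe): third position 2-fold.
Codon 8 AGU (Ser): third position 2-fold.
Codon 9 UAC (Tyr): third position 2-fold.
Four-fold degenerate third positions: 2.

2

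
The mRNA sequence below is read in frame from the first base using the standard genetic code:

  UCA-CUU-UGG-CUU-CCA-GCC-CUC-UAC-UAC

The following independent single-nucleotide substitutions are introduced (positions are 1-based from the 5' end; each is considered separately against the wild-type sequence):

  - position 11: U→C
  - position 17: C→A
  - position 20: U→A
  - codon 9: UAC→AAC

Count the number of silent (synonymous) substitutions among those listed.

0

Codon 4: CUU (Leu) → CCU (Pro) — missense.
Codon 6: GCC (Ala) → GAC (Asp) — missense.
Codon 7: CUC (Leu) → CAC (His) — missense.
Codon 9: UAC (Tyr) → AAC (Asn) — missense.
Synonymous: 0 of 4.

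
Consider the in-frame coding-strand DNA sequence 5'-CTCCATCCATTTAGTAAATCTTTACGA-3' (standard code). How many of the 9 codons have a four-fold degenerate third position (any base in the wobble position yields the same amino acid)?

4

Codon 1 CTC (Leu): third position 4-fold.
Codon 2 CAT (His): third position 2-fold.
Codon 3 CCA (Pro): third position 4-fold.
Codon 4 TTT (Phe): third position 2-fold.
Codon 5 AGT (Ser): third position 2-fold.
Codon 6 AAA (Lys): third position 2-fold.
Codon 7 TCT (Ser): third position 4-fold.
Codon 8 TTA (Leu): third position 2-fold.
Codon 9 CGA (Arg): third position 4-fold.
Four-fold degenerate third positions: 4.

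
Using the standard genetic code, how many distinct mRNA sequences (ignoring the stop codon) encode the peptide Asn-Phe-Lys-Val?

32

Asn: 2 codons.
Phe: 2 codons.
Lys: 2 codons.
Val: 4 codons.
2 × 2 × 2 × 4 = 32.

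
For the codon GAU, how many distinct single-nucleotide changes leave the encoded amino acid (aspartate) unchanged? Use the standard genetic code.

Position 1: none → 0 synonymous.
Position 2: none → 0 synonymous.
Position 3: GAC → 1 synonymous.
Total: 0 + 0 + 1 = 1.

1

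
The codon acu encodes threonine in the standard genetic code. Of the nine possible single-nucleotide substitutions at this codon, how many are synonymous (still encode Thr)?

Position 1: none → 0 synonymous.
Position 2: none → 0 synonymous.
Position 3: ACC, ACA, ACG → 3 synonymous.
Total: 0 + 0 + 3 = 3.

3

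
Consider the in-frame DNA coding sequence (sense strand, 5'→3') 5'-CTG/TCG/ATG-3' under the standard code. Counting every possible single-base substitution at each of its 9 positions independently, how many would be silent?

Codon 1 (CTG, Leu): 4 synonymous substitutions.
Codon 2 (TCG, Ser): 3 synonymous substitutions.
Codon 3 (ATG, Met): 0 synonymous substitutions.
Total: 4 + 3 + 0 = 7.

7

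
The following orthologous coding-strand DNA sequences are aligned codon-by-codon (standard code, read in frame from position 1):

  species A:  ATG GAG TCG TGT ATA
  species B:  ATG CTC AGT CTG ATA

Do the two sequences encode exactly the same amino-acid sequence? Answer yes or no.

no

Codon 1: ATG Met / ATG Met — identical.
Codon 2: GAG Glu / CTC Leu — nonsynonymous.
Codon 3: TCG Ser / AGT Ser — synonymous.
Codon 4: TGT Cys / CTG Leu — nonsynonymous.
Codon 5: ATA Ile / ATA Ile — identical.
Nonsynonymous differences: 2 → different protein.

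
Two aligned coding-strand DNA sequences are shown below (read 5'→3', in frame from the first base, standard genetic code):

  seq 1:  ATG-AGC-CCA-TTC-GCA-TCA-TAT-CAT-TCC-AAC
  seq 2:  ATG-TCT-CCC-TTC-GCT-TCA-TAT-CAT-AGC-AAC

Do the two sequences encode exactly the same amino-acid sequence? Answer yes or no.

Codon 1: ATG Met / ATG Met — identical.
Codon 2: AGC Ser / TCT Ser — synonymous.
Codon 3: CCA Pro / CCC Pro — synonymous.
Codon 4: TTC Phe / TTC Phe — identical.
Codon 5: GCA Ala / GCT Ala — synonymous.
Codon 6: TCA Ser / TCA Ser — identical.
Codon 7: TAT Tyr / TAT Tyr — identical.
Codon 8: CAT His / CAT His — identical.
Codon 9: TCC Ser / AGC Ser — synonymous.
Codon 10: AAC Asn / AAC Asn — identical.
Nonsynonymous differences: 0 → same protein.

yes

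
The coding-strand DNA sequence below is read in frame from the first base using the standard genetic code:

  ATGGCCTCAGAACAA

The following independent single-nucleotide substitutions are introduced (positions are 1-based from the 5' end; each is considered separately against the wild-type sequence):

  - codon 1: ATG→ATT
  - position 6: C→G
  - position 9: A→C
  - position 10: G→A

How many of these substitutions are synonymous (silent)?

Codon 1: ATG (Met) → ATT (Ile) — missense.
Codon 2: GCC (Ala) → GCG (Ala) — synonymous.
Codon 3: TCA (Ser) → TCC (Ser) — synonymous.
Codon 4: GAA (Glu) → AAA (Lys) — missense.
Synonymous: 2 of 4.

2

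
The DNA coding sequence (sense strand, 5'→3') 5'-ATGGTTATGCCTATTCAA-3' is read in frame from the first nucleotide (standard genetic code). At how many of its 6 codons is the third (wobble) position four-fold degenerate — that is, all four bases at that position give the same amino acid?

Codon 1 ATG (Met): third position 1-fold.
Codon 2 GTT (Val): third position 4-fold.
Codon 3 ATG (Met): third position 1-fold.
Codon 4 CCT (Pro): third position 4-fold.
Codon 5 ATT (Ile): third position 3-fold.
Codon 6 CAA (Gln): third position 2-fold.
Four-fold degenerate third positions: 2.

2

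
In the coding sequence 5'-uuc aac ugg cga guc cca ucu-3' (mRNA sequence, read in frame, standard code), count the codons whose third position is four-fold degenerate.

4

Codon 1 UUC (Phe): third position 2-fold.
Codon 2 AAC (Asn): third position 2-fold.
Codon 3 UGG (Trp): third position 1-fold.
Codon 4 CGA (Arg): third position 4-fold.
Codon 5 GUC (Val): third position 4-fold.
Codon 6 CCA (Pro): third position 4-fold.
Codon 7 UCU (Ser): third position 4-fold.
Four-fold degenerate third positions: 4.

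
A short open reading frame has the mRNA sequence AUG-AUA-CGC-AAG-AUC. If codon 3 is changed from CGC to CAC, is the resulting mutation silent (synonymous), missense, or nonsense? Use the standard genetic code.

Position 8 falls in codon 3: CGC → Arg.
After the substitution the codon is CAC → His.
Arg ≠ His, so this is a missense mutation.

missense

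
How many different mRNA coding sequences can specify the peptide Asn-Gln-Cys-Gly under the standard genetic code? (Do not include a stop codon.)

32

Asn: 2 codons.
Gln: 2 codons.
Cys: 2 codons.
Gly: 4 codons.
2 × 2 × 2 × 4 = 32.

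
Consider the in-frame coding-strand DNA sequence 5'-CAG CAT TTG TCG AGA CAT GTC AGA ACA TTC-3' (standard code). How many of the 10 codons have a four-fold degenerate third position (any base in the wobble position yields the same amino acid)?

Codon 1 CAG (Gln): third position 2-fold.
Codon 2 CAT (His): third position 2-fold.
Codon 3 TTG (Leu): third position 2-fold.
Codon 4 TCG (Ser): third position 4-fold.
Codon 5 AGA (Arg): third position 2-fold.
Codon 6 CAT (His): third position 2-fold.
Codon 7 GTC (Val): third position 4-fold.
Codon 8 AGA (Arg): third position 2-fold.
Codon 9 ACA (Thr): third position 4-fold.
Codon 10 TTC (Phe): third position 2-fold.
Four-fold degenerate third positions: 3.

3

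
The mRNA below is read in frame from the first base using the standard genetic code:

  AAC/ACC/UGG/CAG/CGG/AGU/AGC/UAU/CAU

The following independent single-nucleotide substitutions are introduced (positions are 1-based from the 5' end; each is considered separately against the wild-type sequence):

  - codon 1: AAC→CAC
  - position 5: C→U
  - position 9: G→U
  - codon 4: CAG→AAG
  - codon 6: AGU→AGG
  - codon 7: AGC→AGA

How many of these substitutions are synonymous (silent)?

0

Codon 1: AAC (Asn) → CAC (His) — missense.
Codon 2: ACC (Thr) → AUC (Ile) — missense.
Codon 3: UGG (Trp) → UGU (Cys) — missense.
Codon 4: CAG (Gln) → AAG (Lys) — missense.
Codon 6: AGU (Ser) → AGG (Arg) — missense.
Codon 7: AGC (Ser) → AGA (Arg) — missense.
Synonymous: 0 of 6.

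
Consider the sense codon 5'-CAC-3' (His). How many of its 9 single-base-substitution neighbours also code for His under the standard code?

1

Position 1: none → 0 synonymous.
Position 2: none → 0 synonymous.
Position 3: CAT → 1 synonymous.
Total: 0 + 0 + 1 = 1.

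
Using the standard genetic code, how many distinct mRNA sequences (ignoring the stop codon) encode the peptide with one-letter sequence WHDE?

Trp: 1 codon.
His: 2 codons.
Asp: 2 codons.
Glu: 2 codons.
1 × 2 × 2 × 2 = 8.

8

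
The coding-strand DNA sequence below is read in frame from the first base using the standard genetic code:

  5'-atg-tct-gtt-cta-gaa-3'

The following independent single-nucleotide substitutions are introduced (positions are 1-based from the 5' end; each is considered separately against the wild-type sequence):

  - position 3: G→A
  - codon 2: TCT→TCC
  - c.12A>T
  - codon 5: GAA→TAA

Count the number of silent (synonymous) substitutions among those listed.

2

Codon 1: ATG (Met) → ATA (Ile) — missense.
Codon 2: TCT (Ser) → TCC (Ser) — synonymous.
Codon 4: CTA (Leu) → CTT (Leu) — synonymous.
Codon 5: GAA (Glu) → TAA (Stop) — nonsense.
Synonymous: 2 of 4.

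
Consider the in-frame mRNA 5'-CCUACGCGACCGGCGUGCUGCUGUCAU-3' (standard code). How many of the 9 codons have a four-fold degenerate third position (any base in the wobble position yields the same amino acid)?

Codon 1 CCU (Pro): third position 4-fold.
Codon 2 ACG (Thr): third position 4-fold.
Codon 3 CGA (Arg): third position 4-fold.
Codon 4 CCG (Pro): third position 4-fold.
Codon 5 GCG (Ala): third position 4-fold.
Codon 6 UGC (Cys): third position 2-fold.
Codon 7 UGC (Cys): third position 2-fold.
Codon 8 UGU (Cys): third position 2-fold.
Codon 9 CAU (His): third position 2-fold.
Four-fold degenerate third positions: 5.

5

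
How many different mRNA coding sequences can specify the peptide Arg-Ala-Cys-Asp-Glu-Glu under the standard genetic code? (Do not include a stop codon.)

384

Arg: 6 codons.
Ala: 4 codons.
Cys: 2 codons.
Asp: 2 codons.
Glu: 2 codons.
Glu: 2 codons.
6 × 4 × 2 × 2 × 2 × 2 = 384.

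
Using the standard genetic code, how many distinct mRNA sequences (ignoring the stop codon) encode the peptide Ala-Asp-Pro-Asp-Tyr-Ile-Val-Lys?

3072

Ala: 4 codons.
Asp: 2 codons.
Pro: 4 codons.
Asp: 2 codons.
Tyr: 2 codons.
Ile: 3 codons.
Val: 4 codons.
Lys: 2 codons.
4 × 2 × 4 × 2 × 2 × 3 × 4 × 2 = 3072.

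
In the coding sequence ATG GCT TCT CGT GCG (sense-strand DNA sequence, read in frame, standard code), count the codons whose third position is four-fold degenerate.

4

Codon 1 ATG (Met): third position 1-fold.
Codon 2 GCT (Ala): third position 4-fold.
Codon 3 TCT (Ser): third position 4-fold.
Codon 4 CGT (Arg): third position 4-fold.
Codon 5 GCG (Ala): third position 4-fold.
Four-fold degenerate third positions: 4.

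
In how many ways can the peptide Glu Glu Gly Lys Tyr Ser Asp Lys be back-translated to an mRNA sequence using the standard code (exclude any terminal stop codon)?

1536

Glu: 2 codons.
Glu: 2 codons.
Gly: 4 codons.
Lys: 2 codons.
Tyr: 2 codons.
Ser: 6 codons.
Asp: 2 codons.
Lys: 2 codons.
2 × 2 × 4 × 2 × 2 × 6 × 2 × 2 = 1536.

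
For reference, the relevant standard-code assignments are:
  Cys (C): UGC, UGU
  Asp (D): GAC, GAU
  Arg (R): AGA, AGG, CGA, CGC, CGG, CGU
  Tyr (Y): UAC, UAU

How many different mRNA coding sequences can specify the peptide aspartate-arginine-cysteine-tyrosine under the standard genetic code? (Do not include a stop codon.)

Asp: 2 codons.
Arg: 6 codons.
Cys: 2 codons.
Tyr: 2 codons.
2 × 6 × 2 × 2 = 48.

48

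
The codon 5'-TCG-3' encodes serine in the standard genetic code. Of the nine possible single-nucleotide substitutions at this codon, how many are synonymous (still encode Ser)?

3

Position 1: none → 0 synonymous.
Position 2: none → 0 synonymous.
Position 3: TCT, TCC, TCA → 3 synonymous.
Total: 0 + 0 + 3 = 3.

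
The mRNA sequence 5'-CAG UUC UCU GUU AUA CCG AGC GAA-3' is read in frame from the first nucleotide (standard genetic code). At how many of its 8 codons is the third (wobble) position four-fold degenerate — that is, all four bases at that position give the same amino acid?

Codon 1 CAG (Gln): third position 2-fold.
Codon 2 UUC (Phe): third position 2-fold.
Codon 3 UCU (Ser): third position 4-fold.
Codon 4 GUU (Val): third position 4-fold.
Codon 5 AUA (Ile): third position 3-fold.
Codon 6 CCG (Pro): third position 4-fold.
Codon 7 AGC (Ser): third position 2-fold.
Codon 8 GAA (Glu): third position 2-fold.
Four-fold degenerate third positions: 3.

3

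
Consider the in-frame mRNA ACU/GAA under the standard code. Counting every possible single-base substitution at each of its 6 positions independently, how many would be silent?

Codon 1 (ACU, Thr): 3 synonymous substitutions.
Codon 2 (GAA, Glu): 1 synonymous substitution.
Total: 3 + 1 = 4.

4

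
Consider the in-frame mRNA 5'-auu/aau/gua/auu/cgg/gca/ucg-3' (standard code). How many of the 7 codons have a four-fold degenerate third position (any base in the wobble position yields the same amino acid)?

4

Codon 1 AUU (Ile): third position 3-fold.
Codon 2 AAU (Asn): third position 2-fold.
Codon 3 GUA (Val): third position 4-fold.
Codon 4 AUU (Ile): third position 3-fold.
Codon 5 CGG (Arg): third position 4-fold.
Codon 6 GCA (Ala): third position 4-fold.
Codon 7 UCG (Ser): third position 4-fold.
Four-fold degenerate third positions: 4.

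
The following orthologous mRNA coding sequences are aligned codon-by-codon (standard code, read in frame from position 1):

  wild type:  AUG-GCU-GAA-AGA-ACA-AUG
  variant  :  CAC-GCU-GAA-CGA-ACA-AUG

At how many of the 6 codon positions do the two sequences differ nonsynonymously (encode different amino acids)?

1

Codon 1: AUG Met / CAC His — nonsynonymous.
Codon 2: GCU Ala / GCU Ala — identical.
Codon 3: GAA Glu / GAA Glu — identical.
Codon 4: AGA Arg / CGA Arg — synonymous.
Codon 5: ACA Thr / ACA Thr — identical.
Codon 6: AUG Met / AUG Met — identical.
Nonsynonymous differences: 1.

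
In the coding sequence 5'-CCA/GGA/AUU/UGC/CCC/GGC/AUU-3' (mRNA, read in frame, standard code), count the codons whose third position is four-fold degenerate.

Codon 1 CCA (Pro): third position 4-fold.
Codon 2 GGA (Gly): third position 4-fold.
Codon 3 AUU (Ile): third position 3-fold.
Codon 4 UGC (Cys): third position 2-fold.
Codon 5 CCC (Pro): third position 4-fold.
Codon 6 GGC (Gly): third position 4-fold.
Codon 7 AUU (Ile): third position 3-fold.
Four-fold degenerate third positions: 4.

4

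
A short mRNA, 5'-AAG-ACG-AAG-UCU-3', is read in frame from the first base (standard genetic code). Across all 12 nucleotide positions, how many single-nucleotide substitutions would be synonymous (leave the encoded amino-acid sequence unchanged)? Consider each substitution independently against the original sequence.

8

Codon 1 (AAG, Lys): 1 synonymous substitution.
Codon 2 (ACG, Thr): 3 synonymous substitutions.
Codon 3 (AAG, Lys): 1 synonymous substitution.
Codon 4 (UCU, Ser): 3 synonymous substitutions.
Total: 1 + 3 + 1 + 3 = 8.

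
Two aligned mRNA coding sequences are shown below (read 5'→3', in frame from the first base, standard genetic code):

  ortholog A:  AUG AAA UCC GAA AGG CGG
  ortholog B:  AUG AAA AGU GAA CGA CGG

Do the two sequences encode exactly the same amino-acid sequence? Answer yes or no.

Codon 1: AUG Met / AUG Met — identical.
Codon 2: AAA Lys / AAA Lys — identical.
Codon 3: UCC Ser / AGU Ser — synonymous.
Codon 4: GAA Glu / GAA Glu — identical.
Codon 5: AGG Arg / CGA Arg — synonymous.
Codon 6: CGG Arg / CGG Arg — identical.
Nonsynonymous differences: 0 → same protein.

yes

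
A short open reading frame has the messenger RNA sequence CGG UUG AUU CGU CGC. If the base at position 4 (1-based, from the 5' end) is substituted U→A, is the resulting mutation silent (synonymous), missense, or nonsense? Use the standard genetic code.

Position 4 falls in codon 2: UUG → Leu.
After the substitution the codon is AUG → Met.
Leu ≠ Met, so this is a missense mutation.

missense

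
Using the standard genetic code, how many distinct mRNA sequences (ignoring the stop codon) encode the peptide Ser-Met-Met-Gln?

Ser: 6 codons.
Met: 1 codon.
Met: 1 codon.
Gln: 2 codons.
6 × 1 × 1 × 2 = 12.

12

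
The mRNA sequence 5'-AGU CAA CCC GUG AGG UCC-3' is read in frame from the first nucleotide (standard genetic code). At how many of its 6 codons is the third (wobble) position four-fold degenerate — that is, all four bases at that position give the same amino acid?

3

Codon 1 AGU (Ser): third position 2-fold.
Codon 2 CAA (Gln): third position 2-fold.
Codon 3 CCC (Pro): third position 4-fold.
Codon 4 GUG (Val): third position 4-fold.
Codon 5 AGG (Arg): third position 2-fold.
Codon 6 UCC (Ser): third position 4-fold.
Four-fold degenerate third positions: 3.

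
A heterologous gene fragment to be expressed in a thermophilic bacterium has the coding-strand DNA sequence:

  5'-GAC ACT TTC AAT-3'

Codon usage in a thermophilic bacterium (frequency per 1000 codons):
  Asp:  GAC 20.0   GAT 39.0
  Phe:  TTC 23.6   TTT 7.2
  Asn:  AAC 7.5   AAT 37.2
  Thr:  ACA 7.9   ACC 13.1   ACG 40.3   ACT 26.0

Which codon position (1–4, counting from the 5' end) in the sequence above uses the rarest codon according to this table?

1

Codon 1 GAC (Asp): 20.0 per 1000.
Codon 2 ACT (Thr): 26.0 per 1000.
Codon 3 TTC (Phe): 23.6 per 1000.
Codon 4 AAT (Asn): 37.2 per 1000.
Lowest frequency is 20.0 at codon 1.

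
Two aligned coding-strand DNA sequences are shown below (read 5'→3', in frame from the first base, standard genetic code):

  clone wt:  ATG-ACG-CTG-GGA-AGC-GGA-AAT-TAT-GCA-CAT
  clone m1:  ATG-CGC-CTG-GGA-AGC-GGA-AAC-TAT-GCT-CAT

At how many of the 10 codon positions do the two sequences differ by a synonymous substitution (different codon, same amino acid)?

2

Codon 1: ATG Met / ATG Met — identical.
Codon 2: ACG Thr / CGC Arg — nonsynonymous.
Codon 3: CTG Leu / CTG Leu — identical.
Codon 4: GGA Gly / GGA Gly — identical.
Codon 5: AGC Ser / AGC Ser — identical.
Codon 6: GGA Gly / GGA Gly — identical.
Codon 7: AAT Asn / AAC Asn — synonymous.
Codon 8: TAT Tyr / TAT Tyr — identical.
Codon 9: GCA Ala / GCT Ala — synonymous.
Codon 10: CAT His / CAT His — identical.
Synonymous differences: 2.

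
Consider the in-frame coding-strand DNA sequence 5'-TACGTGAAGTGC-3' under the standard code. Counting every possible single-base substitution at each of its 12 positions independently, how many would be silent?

6

Codon 1 (TAC, Tyr): 1 synonymous substitution.
Codon 2 (GTG, Val): 3 synonymous substitutions.
Codon 3 (AAG, Lys): 1 synonymous substitution.
Codon 4 (TGC, Cys): 1 synonymous substitution.
Total: 1 + 3 + 1 + 1 = 6.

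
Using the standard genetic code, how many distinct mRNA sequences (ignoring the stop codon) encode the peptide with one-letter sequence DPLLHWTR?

13824

Asp: 2 codons.
Pro: 4 codons.
Leu: 6 codons.
Leu: 6 codons.
His: 2 codons.
Trp: 1 codon.
Thr: 4 codons.
Arg: 6 codons.
2 × 4 × 6 × 6 × 2 × 1 × 4 × 6 = 13824.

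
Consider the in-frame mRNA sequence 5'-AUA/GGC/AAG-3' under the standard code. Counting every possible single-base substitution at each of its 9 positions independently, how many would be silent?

Codon 1 (AUA, Ile): 2 synonymous substitutions.
Codon 2 (GGC, Gly): 3 synonymous substitutions.
Codon 3 (AAG, Lys): 1 synonymous substitution.
Total: 2 + 3 + 1 = 6.

6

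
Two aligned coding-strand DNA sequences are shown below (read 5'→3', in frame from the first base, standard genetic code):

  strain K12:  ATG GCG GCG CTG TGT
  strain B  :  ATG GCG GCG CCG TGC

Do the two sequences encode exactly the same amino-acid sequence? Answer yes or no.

no

Codon 1: ATG Met / ATG Met — identical.
Codon 2: GCG Ala / GCG Ala — identical.
Codon 3: GCG Ala / GCG Ala — identical.
Codon 4: CTG Leu / CCG Pro — nonsynonymous.
Codon 5: TGT Cys / TGC Cys — synonymous.
Nonsynonymous differences: 1 → different protein.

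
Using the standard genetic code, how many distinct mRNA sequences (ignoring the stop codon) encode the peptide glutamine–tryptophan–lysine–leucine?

Gln: 2 codons.
Trp: 1 codon.
Lys: 2 codons.
Leu: 6 codons.
2 × 1 × 2 × 6 = 24.

24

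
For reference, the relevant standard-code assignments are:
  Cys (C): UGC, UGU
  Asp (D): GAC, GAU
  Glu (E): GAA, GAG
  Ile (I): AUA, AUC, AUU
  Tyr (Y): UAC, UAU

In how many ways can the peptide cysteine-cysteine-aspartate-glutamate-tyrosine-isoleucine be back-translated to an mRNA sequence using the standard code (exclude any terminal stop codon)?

Cys: 2 codons.
Cys: 2 codons.
Asp: 2 codons.
Glu: 2 codons.
Tyr: 2 codons.
Ile: 3 codons.
2 × 2 × 2 × 2 × 2 × 3 = 96.

96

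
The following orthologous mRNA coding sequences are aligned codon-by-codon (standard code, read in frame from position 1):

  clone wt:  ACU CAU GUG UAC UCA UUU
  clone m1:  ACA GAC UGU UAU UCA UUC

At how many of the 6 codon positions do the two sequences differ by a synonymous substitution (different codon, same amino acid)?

Codon 1: ACU Thr / ACA Thr — synonymous.
Codon 2: CAU His / GAC Asp — nonsynonymous.
Codon 3: GUG Val / UGU Cys — nonsynonymous.
Codon 4: UAC Tyr / UAU Tyr — synonymous.
Codon 5: UCA Ser / UCA Ser — identical.
Codon 6: UUU Phe / UUC Phe — synonymous.
Synonymous differences: 3.

3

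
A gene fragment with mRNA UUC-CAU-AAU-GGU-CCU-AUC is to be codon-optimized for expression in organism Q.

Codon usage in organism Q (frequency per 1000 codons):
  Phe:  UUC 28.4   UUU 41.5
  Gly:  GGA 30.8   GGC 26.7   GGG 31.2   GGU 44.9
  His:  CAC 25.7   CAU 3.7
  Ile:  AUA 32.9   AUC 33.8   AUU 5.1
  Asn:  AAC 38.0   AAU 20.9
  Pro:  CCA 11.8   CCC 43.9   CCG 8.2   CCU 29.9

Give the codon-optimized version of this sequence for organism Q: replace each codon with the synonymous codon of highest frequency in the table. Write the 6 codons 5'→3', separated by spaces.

UUU CAC AAC GGU CCC AUC

Codon 1 (Phe): best is UUU at 41.5.
Codon 2 (His): best is CAC at 25.7.
Codon 3 (Asn): best is AAC at 38.0.
Codon 4 (Gly): best is GGU at 44.9.
Codon 5 (Pro): best is CCC at 43.9.
Codon 6 (Ile): best is AUC at 33.8.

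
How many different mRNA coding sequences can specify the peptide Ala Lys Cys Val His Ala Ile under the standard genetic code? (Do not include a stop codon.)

Ala: 4 codons.
Lys: 2 codons.
Cys: 2 codons.
Val: 4 codons.
His: 2 codons.
Ala: 4 codons.
Ile: 3 codons.
4 × 2 × 2 × 4 × 2 × 4 × 3 = 1536.

1536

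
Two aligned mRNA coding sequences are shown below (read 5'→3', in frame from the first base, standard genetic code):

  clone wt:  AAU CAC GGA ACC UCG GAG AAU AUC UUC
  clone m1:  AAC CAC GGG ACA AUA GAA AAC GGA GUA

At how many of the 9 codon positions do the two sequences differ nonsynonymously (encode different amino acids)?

3

Codon 1: AAU Asn / AAC Asn — synonymous.
Codon 2: CAC His / CAC His — identical.
Codon 3: GGA Gly / GGG Gly — synonymous.
Codon 4: ACC Thr / ACA Thr — synonymous.
Codon 5: UCG Ser / AUA Ile — nonsynonymous.
Codon 6: GAG Glu / GAA Glu — synonymous.
Codon 7: AAU Asn / AAC Asn — synonymous.
Codon 8: AUC Ile / GGA Gly — nonsynonymous.
Codon 9: UUC Phe / GUA Val — nonsynonymous.
Nonsynonymous differences: 3.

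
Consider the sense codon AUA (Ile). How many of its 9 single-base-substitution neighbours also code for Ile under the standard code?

Position 1: none → 0 synonymous.
Position 2: none → 0 synonymous.
Position 3: AUU, AUC → 2 synonymous.
Total: 0 + 0 + 2 = 2.

2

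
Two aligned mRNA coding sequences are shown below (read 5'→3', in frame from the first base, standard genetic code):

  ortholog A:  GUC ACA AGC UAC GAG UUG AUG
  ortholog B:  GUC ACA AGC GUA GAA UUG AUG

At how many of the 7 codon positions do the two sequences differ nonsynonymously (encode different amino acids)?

1

Codon 1: GUC Val / GUC Val — identical.
Codon 2: ACA Thr / ACA Thr — identical.
Codon 3: AGC Ser / AGC Ser — identical.
Codon 4: UAC Tyr / GUA Val — nonsynonymous.
Codon 5: GAG Glu / GAA Glu — synonymous.
Codon 6: UUG Leu / UUG Leu — identical.
Codon 7: AUG Met / AUG Met — identical.
Nonsynonymous differences: 1.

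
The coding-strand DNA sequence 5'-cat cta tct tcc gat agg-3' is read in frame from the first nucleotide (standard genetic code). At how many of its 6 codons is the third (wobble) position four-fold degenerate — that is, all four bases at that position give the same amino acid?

Codon 1 CAT (His): third position 2-fold.
Codon 2 CTA (Leu): third position 4-fold.
Codon 3 TCT (Ser): third position 4-fold.
Codon 4 TCC (Ser): third position 4-fold.
Codon 5 GAT (Asp): third position 2-fold.
Codon 6 AGG (Arg): third position 2-fold.
Four-fold degenerate third positions: 3.

3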